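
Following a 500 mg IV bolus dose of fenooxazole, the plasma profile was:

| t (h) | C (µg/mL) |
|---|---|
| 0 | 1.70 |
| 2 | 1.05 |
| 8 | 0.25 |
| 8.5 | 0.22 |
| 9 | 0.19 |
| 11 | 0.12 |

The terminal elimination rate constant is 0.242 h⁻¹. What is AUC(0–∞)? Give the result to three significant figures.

AUC = 7.68 µg/mL·h

Trapezoidal AUC_0→11:
  [0→2]: (1.70+1.05)/2 × 2 = 2.75
  [2→8]: (1.05+0.25)/2 × 6 = 3.9
  [8→8.5]: (0.25+0.22)/2 × 0.5 = 0.1175
  [8.5→9]: (0.22+0.19)/2 × 0.5 = 0.1025
  [9→11]: (0.19+0.12)/2 × 2 = 0.31
  Sum = 7.18 µg/mL·h
Extrapolated tail: C_last / k_e = 0.12 / 0.242 = 0.496
AUC_0→∞ = 7.18 + 0.496 = 7.676 µg/mL·h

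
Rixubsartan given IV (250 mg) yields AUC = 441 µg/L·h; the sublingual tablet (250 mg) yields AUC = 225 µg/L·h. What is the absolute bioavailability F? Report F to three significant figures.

F = (AUC_ev / D_ev) / (AUC_iv / D_iv)
  = (225/250) / (441/250)
  = 0.9 / 1.764 = 0.5102

F = 0.510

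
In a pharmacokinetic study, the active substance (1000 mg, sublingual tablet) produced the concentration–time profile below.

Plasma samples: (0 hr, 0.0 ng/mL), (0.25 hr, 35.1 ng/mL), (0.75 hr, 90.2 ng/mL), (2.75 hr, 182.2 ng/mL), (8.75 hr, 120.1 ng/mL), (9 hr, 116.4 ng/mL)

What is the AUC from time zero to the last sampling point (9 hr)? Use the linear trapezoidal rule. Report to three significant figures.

AUC = 1240 ng/mL·hr

Trapezoidal AUC_0→9:
  [0→0.25]: (0.0+35.1)/2 × 0.25 = 4.3875
  [0.25→0.75]: (35.1+90.2)/2 × 0.5 = 31.325
  [0.75→2.75]: (90.2+182.2)/2 × 2 = 272.4
  [2.75→8.75]: (182.2+120.1)/2 × 6 = 906.9
  [8.75→9]: (120.1+116.4)/2 × 0.25 = 29.5625
  Sum = 1244.575 ng/mL·hr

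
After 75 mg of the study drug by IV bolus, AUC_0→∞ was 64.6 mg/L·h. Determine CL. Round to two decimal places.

CL = 1.16 L/h

CL = Dose_iv / AUC_0→∞
   = 75 / 64.6 = 1.16099 L/h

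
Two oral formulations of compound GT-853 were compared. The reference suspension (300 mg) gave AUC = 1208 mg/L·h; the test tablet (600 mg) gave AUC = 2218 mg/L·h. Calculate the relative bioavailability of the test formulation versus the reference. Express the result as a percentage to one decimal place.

F_rel = 91.8%

F_rel = (AUC_test/D_test) / (AUC_ref/D_ref)
      = (2218/600) / (1208/300)
      = 3.69667 / 4.02667 = 0.9180 = 91.80%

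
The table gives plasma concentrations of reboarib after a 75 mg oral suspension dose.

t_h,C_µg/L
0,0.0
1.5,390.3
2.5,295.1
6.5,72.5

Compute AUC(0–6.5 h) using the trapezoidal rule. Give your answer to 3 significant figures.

AUC = 1370 µg/L·h

Trapezoidal AUC_0→6.5:
  [0→1.5]: (0.0+390.3)/2 × 1.5 = 292.725
  [1.5→2.5]: (390.3+295.1)/2 × 1 = 342.7
  [2.5→6.5]: (295.1+72.5)/2 × 4 = 735.2
  Sum = 1370.625 µg/L·h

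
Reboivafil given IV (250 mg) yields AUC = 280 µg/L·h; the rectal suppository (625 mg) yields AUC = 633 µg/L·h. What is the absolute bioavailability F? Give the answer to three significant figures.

F = (AUC_ev / D_ev) / (AUC_iv / D_iv)
  = (633/625) / (280/250)
  = 1.0128 / 1.12 = 0.9043

F = 0.904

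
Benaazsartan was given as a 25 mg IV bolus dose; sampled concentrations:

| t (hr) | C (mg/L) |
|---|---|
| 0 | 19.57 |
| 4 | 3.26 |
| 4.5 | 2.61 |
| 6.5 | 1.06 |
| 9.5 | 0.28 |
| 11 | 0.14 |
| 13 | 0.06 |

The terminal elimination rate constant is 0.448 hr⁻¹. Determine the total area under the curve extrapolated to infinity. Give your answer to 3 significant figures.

Trapezoidal AUC_0→13:
  [0→4]: (19.57+3.26)/2 × 4 = 45.66
  [4→4.5]: (3.26+2.61)/2 × 0.5 = 1.4675
  [4.5→6.5]: (2.61+1.06)/2 × 2 = 3.67
  [6.5→9.5]: (1.06+0.28)/2 × 3 = 2.01
  [9.5→11]: (0.28+0.14)/2 × 1.5 = 0.315
  [11→13]: (0.14+0.06)/2 × 2 = 0.2
  Sum = 53.3225 mg/L·hr
Extrapolated tail: C_last / k_e = 0.06 / 0.448 = 0.134
AUC_0→∞ = 53.3225 + 0.134 = 53.4565 mg/L·hr

AUC = 53.5 mg/L·hr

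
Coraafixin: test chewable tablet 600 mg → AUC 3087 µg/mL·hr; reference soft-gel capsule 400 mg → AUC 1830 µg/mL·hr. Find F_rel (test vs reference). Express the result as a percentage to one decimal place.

F_rel = (AUC_test/D_test) / (AUC_ref/D_ref)
      = (3087/600) / (1830/400)
      = 5.145 / 4.575 = 1.1246 = 112.46%

F_rel = 112.5%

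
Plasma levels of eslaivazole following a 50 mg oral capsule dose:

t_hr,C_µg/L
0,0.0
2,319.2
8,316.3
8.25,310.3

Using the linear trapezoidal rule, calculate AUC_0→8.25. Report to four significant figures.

AUC = 2304 µg/L·hr

Trapezoidal AUC_0→8.25:
  [0→2]: (0.0+319.2)/2 × 2 = 319.2
  [2→8]: (319.2+316.3)/2 × 6 = 1906.5
  [8→8.25]: (316.3+310.3)/2 × 0.25 = 78.325
  Sum = 2304.025 µg/L·hr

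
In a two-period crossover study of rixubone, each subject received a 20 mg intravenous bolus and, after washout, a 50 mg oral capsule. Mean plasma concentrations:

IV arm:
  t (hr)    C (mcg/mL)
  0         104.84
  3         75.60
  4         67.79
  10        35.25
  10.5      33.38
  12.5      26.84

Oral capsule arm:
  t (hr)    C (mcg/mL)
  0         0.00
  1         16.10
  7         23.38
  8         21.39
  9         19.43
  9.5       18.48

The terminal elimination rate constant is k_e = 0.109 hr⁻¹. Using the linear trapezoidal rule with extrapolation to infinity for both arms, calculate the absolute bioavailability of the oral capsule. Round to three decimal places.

Trapezoidal AUC_0→12.5 (IV):
  [0→3]: (104.84+75.60)/2 × 3 = 270.66
  [3→4]: (75.60+67.79)/2 × 1 = 71.695
  [4→10]: (67.79+35.25)/2 × 6 = 309.12
  [10→10.5]: (35.25+33.38)/2 × 0.5 = 17.1575
  [10.5→12.5]: (33.38+26.84)/2 × 2 = 60.22
  Sum = 728.8525 mcg/mL·hr
IV tail: 26.84/0.109 = 246.239; AUC_iv,0→∞ = 728.8525 + 246.239 = 975.0915 mcg/mL·hr
Trapezoidal AUC_0→9.5 (oral capsule):
  [0→1]: (0.00+16.10)/2 × 1 = 8.05
  [1→7]: (16.10+23.38)/2 × 6 = 118.44
  [7→8]: (23.38+21.39)/2 × 1 = 22.385
  [8→9]: (21.39+19.43)/2 × 1 = 20.41
  [9→9.5]: (19.43+18.48)/2 × 0.5 = 9.4775
  Sum = 178.7625 mcg/mL·hr
oral capsule tail: 18.48/0.109 = 169.541; AUC_ev,0→∞ = 178.7625 + 169.541 = 348.3035 mcg/mL·hr
F = (AUC_ev/D_ev)/(AUC_iv/D_iv) = (348.3035/50)/(975.0915/20) = 6.96607/48.754575 = 0.1429

F = 0.143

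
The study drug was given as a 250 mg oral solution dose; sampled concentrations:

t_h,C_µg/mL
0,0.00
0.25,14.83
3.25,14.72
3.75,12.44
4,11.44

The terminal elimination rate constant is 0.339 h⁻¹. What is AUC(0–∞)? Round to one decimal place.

AUC = 89.7 µg/mL·h

Trapezoidal AUC_0→4:
  [0→0.25]: (0.00+14.83)/2 × 0.25 = 1.85375
  [0.25→3.25]: (14.83+14.72)/2 × 3 = 44.325
  [3.25→3.75]: (14.72+12.44)/2 × 0.5 = 6.79
  [3.75→4]: (12.44+11.44)/2 × 0.25 = 2.985
  Sum = 55.95375 µg/mL·h
Extrapolated tail: C_last / k_e = 11.44 / 0.339 = 33.746
AUC_0→∞ = 55.95375 + 33.746 = 89.69975 µg/mL·h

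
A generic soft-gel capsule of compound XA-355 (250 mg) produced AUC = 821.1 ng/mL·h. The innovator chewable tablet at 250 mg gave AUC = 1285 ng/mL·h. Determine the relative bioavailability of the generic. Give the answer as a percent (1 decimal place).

F_rel = 63.9%

F_rel = (AUC_test/D_test) / (AUC_ref/D_ref)
      = (821.1/250) / (1285/250)
      = 3.2844 / 5.14 = 0.6390 = 63.90%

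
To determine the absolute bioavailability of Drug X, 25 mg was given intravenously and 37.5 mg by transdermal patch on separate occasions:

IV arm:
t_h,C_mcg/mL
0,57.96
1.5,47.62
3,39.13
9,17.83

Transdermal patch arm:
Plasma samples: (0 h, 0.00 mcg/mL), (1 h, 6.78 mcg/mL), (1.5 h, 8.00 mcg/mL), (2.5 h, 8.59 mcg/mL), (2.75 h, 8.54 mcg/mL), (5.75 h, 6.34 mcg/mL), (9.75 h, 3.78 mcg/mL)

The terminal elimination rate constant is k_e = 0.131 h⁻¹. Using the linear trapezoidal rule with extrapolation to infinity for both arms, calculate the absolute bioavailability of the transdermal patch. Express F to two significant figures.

F = 0.13

Trapezoidal AUC_0→9 (IV):
  [0→1.5]: (57.96+47.62)/2 × 1.5 = 79.185
  [1.5→3]: (47.62+39.13)/2 × 1.5 = 65.0625
  [3→9]: (39.13+17.83)/2 × 6 = 170.88
  Sum = 315.1275 mcg/mL·h
IV tail: 17.83/0.131 = 136.107; AUC_iv,0→∞ = 315.1275 + 136.107 = 451.2345 mcg/mL·h
Trapezoidal AUC_0→9.75 (transdermal patch):
  [0→1]: (0.00+6.78)/2 × 1 = 3.39
  [1→1.5]: (6.78+8.00)/2 × 0.5 = 3.695
  [1.5→2.5]: (8.00+8.59)/2 × 1 = 8.295
  [2.5→2.75]: (8.59+8.54)/2 × 0.25 = 2.14125
  [2.75→5.75]: (8.54+6.34)/2 × 3 = 22.32
  [5.75→9.75]: (6.34+3.78)/2 × 4 = 20.24
  Sum = 60.08125 mcg/mL·h
transdermal patch tail: 3.78/0.131 = 28.855; AUC_ev,0→∞ = 60.08125 + 28.855 = 88.93625 mcg/mL·h
F = (AUC_ev/D_ev)/(AUC_iv/D_iv) = (88.93625/37.5)/(451.2345/25) = 2.37163/18.04938 = 0.1314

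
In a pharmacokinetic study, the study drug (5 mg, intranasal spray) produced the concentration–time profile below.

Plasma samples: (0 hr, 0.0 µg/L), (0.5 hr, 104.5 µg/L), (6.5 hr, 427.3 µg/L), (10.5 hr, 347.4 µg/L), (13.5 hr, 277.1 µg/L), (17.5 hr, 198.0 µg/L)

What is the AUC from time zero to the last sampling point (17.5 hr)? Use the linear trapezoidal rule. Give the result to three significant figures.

Trapezoidal AUC_0→17.5:
  [0→0.5]: (0.0+104.5)/2 × 0.5 = 26.125
  [0.5→6.5]: (104.5+427.3)/2 × 6 = 1595.4
  [6.5→10.5]: (427.3+347.4)/2 × 4 = 1549.4
  [10.5→13.5]: (347.4+277.1)/2 × 3 = 936.75
  [13.5→17.5]: (277.1+198.0)/2 × 4 = 950.2
  Sum = 5057.875 µg/L·hr

AUC = 5060 µg/L·hr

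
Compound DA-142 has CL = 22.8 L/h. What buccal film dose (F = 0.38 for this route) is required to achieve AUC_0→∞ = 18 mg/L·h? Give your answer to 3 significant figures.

Dose = 1080 mg

Dose = CL × AUC_0→∞ / F
     = 22.8 × 18 / 0.38 = 1080 mg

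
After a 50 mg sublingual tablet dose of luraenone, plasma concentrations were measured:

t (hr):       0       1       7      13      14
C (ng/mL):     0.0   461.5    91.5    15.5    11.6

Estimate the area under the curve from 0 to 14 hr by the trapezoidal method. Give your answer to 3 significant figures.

AUC = 2220 ng/mL·hr

Trapezoidal AUC_0→14:
  [0→1]: (0.0+461.5)/2 × 1 = 230.75
  [1→7]: (461.5+91.5)/2 × 6 = 1659.0
  [7→13]: (91.5+15.5)/2 × 6 = 321.0
  [13→14]: (15.5+11.6)/2 × 1 = 13.55
  Sum = 2224.3 ng/mL·hr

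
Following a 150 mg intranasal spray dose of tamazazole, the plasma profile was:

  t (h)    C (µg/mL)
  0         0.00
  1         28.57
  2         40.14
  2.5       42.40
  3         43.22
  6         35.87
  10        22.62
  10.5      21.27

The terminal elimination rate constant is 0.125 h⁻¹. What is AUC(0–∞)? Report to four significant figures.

Trapezoidal AUC_0→10.5:
  [0→1]: (0.00+28.57)/2 × 1 = 14.285
  [1→2]: (28.57+40.14)/2 × 1 = 34.355
  [2→2.5]: (40.14+42.40)/2 × 0.5 = 20.635
  [2.5→3]: (42.40+43.22)/2 × 0.5 = 21.405
  [3→6]: (43.22+35.87)/2 × 3 = 118.635
  [6→10]: (35.87+22.62)/2 × 4 = 116.98
  [10→10.5]: (22.62+21.27)/2 × 0.5 = 10.9725
  Sum = 337.2675 µg/mL·h
Extrapolated tail: C_last / k_e = 21.27 / 0.125 = 170.160
AUC_0→∞ = 337.2675 + 170.160 = 507.4275 µg/mL·h

AUC = 507.4 µg/mL·h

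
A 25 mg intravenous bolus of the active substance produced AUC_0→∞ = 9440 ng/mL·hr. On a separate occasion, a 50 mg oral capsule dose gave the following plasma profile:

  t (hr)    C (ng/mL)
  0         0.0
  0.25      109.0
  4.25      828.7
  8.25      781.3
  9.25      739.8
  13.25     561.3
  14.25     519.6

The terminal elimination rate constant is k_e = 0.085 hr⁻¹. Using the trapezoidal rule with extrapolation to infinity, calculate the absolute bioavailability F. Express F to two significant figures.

F = 0.80

Trapezoidal AUC_0→14.25 (oral capsule):
  [0→0.25]: (0.0+109.0)/2 × 0.25 = 13.625
  [0.25→4.25]: (109.0+828.7)/2 × 4 = 1875.4
  [4.25→8.25]: (828.7+781.3)/2 × 4 = 3220.0
  [8.25→9.25]: (781.3+739.8)/2 × 1 = 760.55
  [9.25→13.25]: (739.8+561.3)/2 × 4 = 2602.2
  [13.25→14.25]: (561.3+519.6)/2 × 1 = 540.45
  Sum = 9012.225 ng/mL·hr
Tail: C_last/k_e = 519.6/0.085 = 6112.941
AUC_0→∞ (oral capsule) = 9012.225 + 6112.941 = 15125.166 ng/mL·hr
F = (AUC_ev/D_ev)/(AUC_iv/D_iv) = (15125.166/50)/(9440/25) = 302.50332/377.6 = 0.8011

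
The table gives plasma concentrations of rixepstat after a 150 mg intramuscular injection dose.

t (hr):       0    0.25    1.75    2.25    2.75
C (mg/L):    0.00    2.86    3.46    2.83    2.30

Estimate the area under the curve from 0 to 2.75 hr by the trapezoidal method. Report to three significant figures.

AUC = 7.95 mg/L·hr

Trapezoidal AUC_0→2.75:
  [0→0.25]: (0.00+2.86)/2 × 0.25 = 0.3575
  [0.25→1.75]: (2.86+3.46)/2 × 1.5 = 4.74
  [1.75→2.25]: (3.46+2.83)/2 × 0.5 = 1.5725
  [2.25→2.75]: (2.83+2.30)/2 × 0.5 = 1.2825
  Sum = 7.9525 mg/L·hr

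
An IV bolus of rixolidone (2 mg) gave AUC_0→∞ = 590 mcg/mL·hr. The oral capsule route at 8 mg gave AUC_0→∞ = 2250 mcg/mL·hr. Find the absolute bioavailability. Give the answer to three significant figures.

F = (AUC_ev / D_ev) / (AUC_iv / D_iv)
  = (2250/8) / (590/2)
  = 281.25 / 295 = 0.9534

F = 0.953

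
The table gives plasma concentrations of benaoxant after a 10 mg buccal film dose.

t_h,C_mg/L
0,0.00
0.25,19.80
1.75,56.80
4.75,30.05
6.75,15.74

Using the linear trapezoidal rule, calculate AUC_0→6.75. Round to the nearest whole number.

AUC = 236 mg/L·h

Trapezoidal AUC_0→6.75:
  [0→0.25]: (0.00+19.80)/2 × 0.25 = 2.475
  [0.25→1.75]: (19.80+56.80)/2 × 1.5 = 57.45
  [1.75→4.75]: (56.80+30.05)/2 × 3 = 130.275
  [4.75→6.75]: (30.05+15.74)/2 × 2 = 45.79
  Sum = 235.99 mg/L·h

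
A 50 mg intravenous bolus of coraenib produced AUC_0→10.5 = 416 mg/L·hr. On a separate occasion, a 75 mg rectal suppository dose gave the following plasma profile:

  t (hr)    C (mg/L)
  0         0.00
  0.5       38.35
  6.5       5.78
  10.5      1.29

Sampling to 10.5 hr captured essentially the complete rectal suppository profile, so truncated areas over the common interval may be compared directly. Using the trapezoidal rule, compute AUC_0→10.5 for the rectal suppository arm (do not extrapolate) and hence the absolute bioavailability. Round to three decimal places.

F = 0.250

Trapezoidal AUC_0→10.5 (rectal suppository):
  [0→0.5]: (0.00+38.35)/2 × 0.5 = 9.5875
  [0.5→6.5]: (38.35+5.78)/2 × 6 = 132.39
  [6.5→10.5]: (5.78+1.29)/2 × 4 = 14.14
  Sum = 156.1175 mg/L·hr
F = (AUC_ev/D_ev)/(AUC_iv/D_iv) = (156.1175/75)/(416/50) = 2.08157/8.32 = 0.2502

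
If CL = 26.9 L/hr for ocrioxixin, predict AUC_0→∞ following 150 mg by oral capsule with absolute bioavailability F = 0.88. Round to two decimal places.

AUC_0→∞ = F × Dose / CL
        = 0.88 × 150 / 26.9 = 4.90706 mg/L·hr

AUC = 4.91 mg/L·hr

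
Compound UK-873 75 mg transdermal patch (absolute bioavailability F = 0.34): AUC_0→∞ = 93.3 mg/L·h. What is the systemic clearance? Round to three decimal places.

CL = F × Dose / AUC_0→∞
   = 0.34 × 75 / 93.3 = 0.273312 L/h

CL = 0.273 L/h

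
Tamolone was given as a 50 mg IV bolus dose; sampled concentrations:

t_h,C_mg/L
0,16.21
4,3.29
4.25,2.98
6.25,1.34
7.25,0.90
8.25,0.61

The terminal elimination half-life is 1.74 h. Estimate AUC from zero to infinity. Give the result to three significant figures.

AUC = 47.5 mg/L·h

Trapezoidal AUC_0→8.25:
  [0→4]: (16.21+3.29)/2 × 4 = 39.0
  [4→4.25]: (3.29+2.98)/2 × 0.25 = 0.78375
  [4.25→6.25]: (2.98+1.34)/2 × 2 = 4.32
  [6.25→7.25]: (1.34+0.90)/2 × 1 = 1.12
  [7.25→8.25]: (0.90+0.61)/2 × 1 = 0.755
  Sum = 45.97875 mg/L·h
k_e = ln2 / t½ = 0.693147 / 1.74 = 0.3984 h^-1
Extrapolated tail: C_last / k_e = 0.61 / 0.3984 = 1.531
AUC_0→∞ = 45.97875 + 1.531 = 47.50975 mg/L·h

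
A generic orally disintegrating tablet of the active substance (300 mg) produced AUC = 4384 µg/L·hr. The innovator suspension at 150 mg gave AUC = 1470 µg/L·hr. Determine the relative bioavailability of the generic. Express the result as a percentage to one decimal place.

F_rel = (AUC_test/D_test) / (AUC_ref/D_ref)
      = (4384/300) / (1470/150)
      = 14.6133 / 9.8 = 1.4912 = 149.12%

F_rel = 149.1%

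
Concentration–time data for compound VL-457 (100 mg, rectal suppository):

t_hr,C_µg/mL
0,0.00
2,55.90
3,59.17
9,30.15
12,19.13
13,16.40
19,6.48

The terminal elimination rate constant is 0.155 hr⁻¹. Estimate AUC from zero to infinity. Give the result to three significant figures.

Trapezoidal AUC_0→19:
  [0→2]: (0.00+55.90)/2 × 2 = 55.9
  [2→3]: (55.90+59.17)/2 × 1 = 57.535
  [3→9]: (59.17+30.15)/2 × 6 = 267.96
  [9→12]: (30.15+19.13)/2 × 3 = 73.92
  [12→13]: (19.13+16.40)/2 × 1 = 17.765
  [13→19]: (16.40+6.48)/2 × 6 = 68.64
  Sum = 541.72 µg/mL·hr
Extrapolated tail: C_last / k_e = 6.48 / 0.155 = 41.806
AUC_0→∞ = 541.72 + 41.806 = 583.526 µg/mL·hr

AUC = 584 µg/mL·hr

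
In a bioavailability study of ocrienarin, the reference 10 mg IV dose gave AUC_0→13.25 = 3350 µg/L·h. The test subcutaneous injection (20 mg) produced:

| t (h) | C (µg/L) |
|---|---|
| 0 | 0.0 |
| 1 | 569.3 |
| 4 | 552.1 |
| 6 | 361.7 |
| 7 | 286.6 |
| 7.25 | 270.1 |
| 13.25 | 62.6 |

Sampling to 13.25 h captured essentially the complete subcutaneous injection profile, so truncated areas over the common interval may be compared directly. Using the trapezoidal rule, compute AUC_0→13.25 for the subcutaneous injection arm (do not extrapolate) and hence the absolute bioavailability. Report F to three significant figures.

F = 0.638

Trapezoidal AUC_0→13.25 (subcutaneous injection):
  [0→1]: (0.0+569.3)/2 × 1 = 284.65
  [1→4]: (569.3+552.1)/2 × 3 = 1682.1
  [4→6]: (552.1+361.7)/2 × 2 = 913.8
  [6→7]: (361.7+286.6)/2 × 1 = 324.15
  [7→7.25]: (286.6+270.1)/2 × 0.25 = 69.5875
  [7.25→13.25]: (270.1+62.6)/2 × 6 = 998.1
  Sum = 4272.3875 µg/L·h
F = (AUC_ev/D_ev)/(AUC_iv/D_iv) = (4272.3875/20)/(3350/10) = 213.619/335 = 0.6377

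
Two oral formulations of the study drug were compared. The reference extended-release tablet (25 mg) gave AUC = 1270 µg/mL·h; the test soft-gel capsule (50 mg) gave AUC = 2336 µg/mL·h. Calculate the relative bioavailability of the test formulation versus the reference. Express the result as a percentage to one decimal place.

F_rel = (AUC_test/D_test) / (AUC_ref/D_ref)
      = (2336/50) / (1270/25)
      = 46.72 / 50.8 = 0.9197 = 91.97%

F_rel = 92.0%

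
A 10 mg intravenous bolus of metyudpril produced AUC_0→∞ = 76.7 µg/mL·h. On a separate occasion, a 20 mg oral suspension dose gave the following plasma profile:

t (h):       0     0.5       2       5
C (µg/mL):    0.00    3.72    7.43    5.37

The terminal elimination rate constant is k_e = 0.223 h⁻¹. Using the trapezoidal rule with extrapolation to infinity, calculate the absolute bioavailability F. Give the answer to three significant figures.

Trapezoidal AUC_0→5 (oral suspension):
  [0→0.5]: (0.00+3.72)/2 × 0.5 = 0.93
  [0.5→2]: (3.72+7.43)/2 × 1.5 = 8.3625
  [2→5]: (7.43+5.37)/2 × 3 = 19.2
  Sum = 28.4925 µg/mL·h
Tail: C_last/k_e = 5.37/0.223 = 24.081
AUC_0→∞ (oral suspension) = 28.4925 + 24.081 = 52.5735 µg/mL·h
F = (AUC_ev/D_ev)/(AUC_iv/D_iv) = (52.5735/20)/(76.7/10) = 2.628675/7.67 = 0.3427

F = 0.343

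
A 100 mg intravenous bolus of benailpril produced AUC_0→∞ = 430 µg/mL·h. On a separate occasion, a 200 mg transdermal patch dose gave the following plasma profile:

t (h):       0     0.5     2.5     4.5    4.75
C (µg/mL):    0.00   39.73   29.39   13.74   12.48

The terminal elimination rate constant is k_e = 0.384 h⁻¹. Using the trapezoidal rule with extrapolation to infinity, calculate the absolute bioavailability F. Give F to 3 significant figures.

Trapezoidal AUC_0→4.75 (transdermal patch):
  [0→0.5]: (0.00+39.73)/2 × 0.5 = 9.9325
  [0.5→2.5]: (39.73+29.39)/2 × 2 = 69.12
  [2.5→4.5]: (29.39+13.74)/2 × 2 = 43.13
  [4.5→4.75]: (13.74+12.48)/2 × 0.25 = 3.2775
  Sum = 125.46 µg/mL·h
Tail: C_last/k_e = 12.48/0.384 = 32.500
AUC_0→∞ (transdermal patch) = 125.46 + 32.500 = 157.96 µg/mL·h
F = (AUC_ev/D_ev)/(AUC_iv/D_iv) = (157.96/200)/(430/100) = 0.7898/4.3 = 0.1837

F = 0.184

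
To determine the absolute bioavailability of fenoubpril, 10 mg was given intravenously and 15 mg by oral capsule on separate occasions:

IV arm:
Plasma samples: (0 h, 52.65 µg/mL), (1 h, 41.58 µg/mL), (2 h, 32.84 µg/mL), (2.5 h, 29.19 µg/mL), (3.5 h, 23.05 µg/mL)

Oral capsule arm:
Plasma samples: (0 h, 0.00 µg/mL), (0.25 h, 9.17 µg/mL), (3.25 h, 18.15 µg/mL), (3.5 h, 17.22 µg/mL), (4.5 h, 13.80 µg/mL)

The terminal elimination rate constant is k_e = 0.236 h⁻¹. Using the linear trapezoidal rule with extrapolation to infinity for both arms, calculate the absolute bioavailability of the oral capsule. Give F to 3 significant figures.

Trapezoidal AUC_0→3.5 (IV):
  [0→1]: (52.65+41.58)/2 × 1 = 47.115
  [1→2]: (41.58+32.84)/2 × 1 = 37.21
  [2→2.5]: (32.84+29.19)/2 × 0.5 = 15.5075
  [2.5→3.5]: (29.19+23.05)/2 × 1 = 26.12
  Sum = 125.9525 µg/mL·h
IV tail: 23.05/0.236 = 97.669; AUC_iv,0→∞ = 125.9525 + 97.669 = 223.6215 µg/mL·h
Trapezoidal AUC_0→4.5 (oral capsule):
  [0→0.25]: (0.00+9.17)/2 × 0.25 = 1.14625
  [0.25→3.25]: (9.17+18.15)/2 × 3 = 40.98
  [3.25→3.5]: (18.15+17.22)/2 × 0.25 = 4.42125
  [3.5→4.5]: (17.22+13.80)/2 × 1 = 15.51
  Sum = 62.0575 µg/mL·h
oral capsule tail: 13.80/0.236 = 58.475; AUC_ev,0→∞ = 62.0575 + 58.475 = 120.5325 µg/mL·h
F = (AUC_ev/D_ev)/(AUC_iv/D_iv) = (120.5325/15)/(223.6215/10) = 8.0355/22.36215 = 0.3593

F = 0.359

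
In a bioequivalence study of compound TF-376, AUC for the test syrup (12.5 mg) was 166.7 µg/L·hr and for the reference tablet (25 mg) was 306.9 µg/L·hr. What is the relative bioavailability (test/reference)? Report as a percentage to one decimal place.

F_rel = 108.6%

F_rel = (AUC_test/D_test) / (AUC_ref/D_ref)
      = (166.7/12.5) / (306.9/25)
      = 13.336 / 12.276 = 1.0863 = 108.63%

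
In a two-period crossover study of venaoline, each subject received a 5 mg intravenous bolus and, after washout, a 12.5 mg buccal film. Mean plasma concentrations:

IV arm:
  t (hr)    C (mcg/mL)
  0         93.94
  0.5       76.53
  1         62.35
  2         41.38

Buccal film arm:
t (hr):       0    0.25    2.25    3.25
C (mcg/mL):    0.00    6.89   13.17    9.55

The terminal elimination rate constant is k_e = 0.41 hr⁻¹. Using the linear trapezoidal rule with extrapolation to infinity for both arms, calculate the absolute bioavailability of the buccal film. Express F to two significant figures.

F = 0.097

Trapezoidal AUC_0→2 (IV):
  [0→0.5]: (93.94+76.53)/2 × 0.5 = 42.6175
  [0.5→1]: (76.53+62.35)/2 × 0.5 = 34.72
  [1→2]: (62.35+41.38)/2 × 1 = 51.865
  Sum = 129.2025 mcg/mL·hr
IV tail: 41.38/0.41 = 100.927; AUC_iv,0→∞ = 129.2025 + 100.927 = 230.1295 mcg/mL·hr
Trapezoidal AUC_0→3.25 (buccal film):
  [0→0.25]: (0.00+6.89)/2 × 0.25 = 0.86125
  [0.25→2.25]: (6.89+13.17)/2 × 2 = 20.06
  [2.25→3.25]: (13.17+9.55)/2 × 1 = 11.36
  Sum = 32.28125 mcg/mL·hr
buccal film tail: 9.55/0.41 = 23.293; AUC_ev,0→∞ = 32.28125 + 23.293 = 55.57425 mcg/mL·hr
F = (AUC_ev/D_ev)/(AUC_iv/D_iv) = (55.57425/12.5)/(230.1295/5) = 4.44594/46.0259 = 0.0966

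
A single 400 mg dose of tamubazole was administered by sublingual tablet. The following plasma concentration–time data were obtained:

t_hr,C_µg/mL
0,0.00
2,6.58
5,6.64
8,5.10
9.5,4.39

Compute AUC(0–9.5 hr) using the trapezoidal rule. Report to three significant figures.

AUC = 51.1 µg/mL·hr

Trapezoidal AUC_0→9.5:
  [0→2]: (0.00+6.58)/2 × 2 = 6.58
  [2→5]: (6.58+6.64)/2 × 3 = 19.83
  [5→8]: (6.64+5.10)/2 × 3 = 17.61
  [8→9.5]: (5.10+4.39)/2 × 1.5 = 7.1175
  Sum = 51.1375 µg/mL·hr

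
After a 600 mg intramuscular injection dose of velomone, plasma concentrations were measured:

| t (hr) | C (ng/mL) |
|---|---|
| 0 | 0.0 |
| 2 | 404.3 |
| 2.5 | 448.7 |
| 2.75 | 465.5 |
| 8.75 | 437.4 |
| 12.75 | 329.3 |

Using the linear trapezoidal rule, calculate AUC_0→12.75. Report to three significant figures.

AUC = 4970 ng/mL·hr

Trapezoidal AUC_0→12.75:
  [0→2]: (0.0+404.3)/2 × 2 = 404.3
  [2→2.5]: (404.3+448.7)/2 × 0.5 = 213.25
  [2.5→2.75]: (448.7+465.5)/2 × 0.25 = 114.275
  [2.75→8.75]: (465.5+437.4)/2 × 6 = 2708.7
  [8.75→12.75]: (437.4+329.3)/2 × 4 = 1533.4
  Sum = 4973.925 ng/mL·hr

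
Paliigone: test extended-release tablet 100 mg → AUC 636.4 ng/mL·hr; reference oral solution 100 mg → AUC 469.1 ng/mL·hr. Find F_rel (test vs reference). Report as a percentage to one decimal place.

F_rel = 135.7%

F_rel = (AUC_test/D_test) / (AUC_ref/D_ref)
      = (636.4/100) / (469.1/100)
      = 6.364 / 4.691 = 1.3566 = 135.66%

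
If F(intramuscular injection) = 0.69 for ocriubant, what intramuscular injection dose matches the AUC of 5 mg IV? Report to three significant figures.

For equal systemic exposure: F × D_ev = D_iv
D_ev = D_iv / F = 5 / 0.69 = 7.24638 mg

D_intramuscular = 7.25 mg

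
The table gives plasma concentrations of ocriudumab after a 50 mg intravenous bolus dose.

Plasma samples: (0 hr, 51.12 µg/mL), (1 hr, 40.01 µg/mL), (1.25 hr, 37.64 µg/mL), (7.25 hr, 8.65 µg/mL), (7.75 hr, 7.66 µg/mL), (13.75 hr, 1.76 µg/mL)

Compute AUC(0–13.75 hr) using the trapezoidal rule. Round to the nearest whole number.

AUC = 226 µg/mL·hr

Trapezoidal AUC_0→13.75:
  [0→1]: (51.12+40.01)/2 × 1 = 45.565
  [1→1.25]: (40.01+37.64)/2 × 0.25 = 9.70625
  [1.25→7.25]: (37.64+8.65)/2 × 6 = 138.87
  [7.25→7.75]: (8.65+7.66)/2 × 0.5 = 4.0775
  [7.75→13.75]: (7.66+1.76)/2 × 6 = 28.26
  Sum = 226.47875 µg/mL·hr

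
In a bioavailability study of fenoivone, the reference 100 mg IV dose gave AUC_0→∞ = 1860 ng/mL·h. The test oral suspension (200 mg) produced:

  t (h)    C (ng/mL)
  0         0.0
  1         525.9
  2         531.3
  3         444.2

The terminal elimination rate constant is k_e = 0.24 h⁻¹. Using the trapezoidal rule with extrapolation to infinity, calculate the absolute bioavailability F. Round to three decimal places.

Trapezoidal AUC_0→3 (oral suspension):
  [0→1]: (0.0+525.9)/2 × 1 = 262.95
  [1→2]: (525.9+531.3)/2 × 1 = 528.6
  [2→3]: (531.3+444.2)/2 × 1 = 487.75
  Sum = 1279.3 ng/mL·h
Tail: C_last/k_e = 444.2/0.24 = 1850.833
AUC_0→∞ (oral suspension) = 1279.3 + 1850.833 = 3130.133 ng/mL·h
F = (AUC_ev/D_ev)/(AUC_iv/D_iv) = (3130.133/200)/(1860/100) = 15.650665/18.6 = 0.8414

F = 0.841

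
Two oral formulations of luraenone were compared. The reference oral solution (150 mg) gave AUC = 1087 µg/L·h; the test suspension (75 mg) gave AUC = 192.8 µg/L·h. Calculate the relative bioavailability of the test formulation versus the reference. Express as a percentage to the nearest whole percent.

F_rel = 35%

F_rel = (AUC_test/D_test) / (AUC_ref/D_ref)
      = (192.8/75) / (1087/150)
      = 2.57067 / 7.24667 = 0.3547 = 35.47%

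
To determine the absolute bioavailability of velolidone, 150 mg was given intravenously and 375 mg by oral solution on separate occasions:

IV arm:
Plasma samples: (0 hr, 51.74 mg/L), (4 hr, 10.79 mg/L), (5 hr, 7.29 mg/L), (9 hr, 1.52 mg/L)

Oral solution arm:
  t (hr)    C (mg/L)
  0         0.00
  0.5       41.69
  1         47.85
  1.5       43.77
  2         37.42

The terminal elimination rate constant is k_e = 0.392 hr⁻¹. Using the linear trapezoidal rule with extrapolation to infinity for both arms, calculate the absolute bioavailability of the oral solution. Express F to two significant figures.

Trapezoidal AUC_0→9 (IV):
  [0→4]: (51.74+10.79)/2 × 4 = 125.06
  [4→5]: (10.79+7.29)/2 × 1 = 9.04
  [5→9]: (7.29+1.52)/2 × 4 = 17.62
  Sum = 151.72 mg/L·hr
IV tail: 1.52/0.392 = 3.878; AUC_iv,0→∞ = 151.72 + 3.878 = 155.598 mg/L·hr
Trapezoidal AUC_0→2 (oral solution):
  [0→0.5]: (0.00+41.69)/2 × 0.5 = 10.4225
  [0.5→1]: (41.69+47.85)/2 × 0.5 = 22.385
  [1→1.5]: (47.85+43.77)/2 × 0.5 = 22.905
  [1.5→2]: (43.77+37.42)/2 × 0.5 = 20.2975
  Sum = 76.01 mg/L·hr
oral solution tail: 37.42/0.392 = 95.459; AUC_ev,0→∞ = 76.01 + 95.459 = 171.469 mg/L·hr
F = (AUC_ev/D_ev)/(AUC_iv/D_iv) = (171.469/375)/(155.598/150) = 0.457251/1.03732 = 0.4408

F = 0.44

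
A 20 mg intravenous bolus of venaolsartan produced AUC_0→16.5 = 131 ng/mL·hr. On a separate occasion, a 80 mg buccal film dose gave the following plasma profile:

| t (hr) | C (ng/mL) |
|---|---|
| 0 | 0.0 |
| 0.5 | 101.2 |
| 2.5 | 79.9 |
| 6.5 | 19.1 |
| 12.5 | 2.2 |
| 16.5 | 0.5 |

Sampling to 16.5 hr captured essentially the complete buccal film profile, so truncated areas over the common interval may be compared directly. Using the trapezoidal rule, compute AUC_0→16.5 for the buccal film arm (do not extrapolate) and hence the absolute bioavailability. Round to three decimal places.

Trapezoidal AUC_0→16.5 (buccal film):
  [0→0.5]: (0.0+101.2)/2 × 0.5 = 25.3
  [0.5→2.5]: (101.2+79.9)/2 × 2 = 181.1
  [2.5→6.5]: (79.9+19.1)/2 × 4 = 198.0
  [6.5→12.5]: (19.1+2.2)/2 × 6 = 63.9
  [12.5→16.5]: (2.2+0.5)/2 × 4 = 5.4
  Sum = 473.7 ng/mL·hr
F = (AUC_ev/D_ev)/(AUC_iv/D_iv) = (473.7/80)/(131/20) = 5.92125/6.55 = 0.9040

F = 0.904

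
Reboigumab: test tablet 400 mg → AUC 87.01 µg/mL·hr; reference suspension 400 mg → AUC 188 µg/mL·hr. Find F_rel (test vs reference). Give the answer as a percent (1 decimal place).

F_rel = 46.3%

F_rel = (AUC_test/D_test) / (AUC_ref/D_ref)
      = (87.01/400) / (188/400)
      = 0.217525 / 0.47 = 0.4628 = 46.28%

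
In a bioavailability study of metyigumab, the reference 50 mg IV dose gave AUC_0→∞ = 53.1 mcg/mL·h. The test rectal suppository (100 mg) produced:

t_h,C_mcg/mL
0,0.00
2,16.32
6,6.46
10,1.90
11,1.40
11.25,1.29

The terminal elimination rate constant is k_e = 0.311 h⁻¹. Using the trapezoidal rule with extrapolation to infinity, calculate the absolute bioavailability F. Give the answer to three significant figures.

F = 0.798

Trapezoidal AUC_0→11.25 (rectal suppository):
  [0→2]: (0.00+16.32)/2 × 2 = 16.32
  [2→6]: (16.32+6.46)/2 × 4 = 45.56
  [6→10]: (6.46+1.90)/2 × 4 = 16.72
  [10→11]: (1.90+1.40)/2 × 1 = 1.65
  [11→11.25]: (1.40+1.29)/2 × 0.25 = 0.33625
  Sum = 80.58625 mcg/mL·h
Tail: C_last/k_e = 1.29/0.311 = 4.148
AUC_0→∞ (rectal suppository) = 80.58625 + 4.148 = 84.73425 mcg/mL·h
F = (AUC_ev/D_ev)/(AUC_iv/D_iv) = (84.73425/100)/(53.1/50) = 0.8473425/1.062 = 0.7979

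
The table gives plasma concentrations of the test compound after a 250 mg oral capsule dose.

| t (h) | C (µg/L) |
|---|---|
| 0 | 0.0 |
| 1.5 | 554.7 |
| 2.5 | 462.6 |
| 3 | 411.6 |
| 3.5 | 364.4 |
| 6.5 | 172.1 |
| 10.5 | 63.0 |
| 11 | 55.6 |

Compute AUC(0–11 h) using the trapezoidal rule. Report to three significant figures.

Trapezoidal AUC_0→11:
  [0→1.5]: (0.0+554.7)/2 × 1.5 = 416.025
  [1.5→2.5]: (554.7+462.6)/2 × 1 = 508.65
  [2.5→3]: (462.6+411.6)/2 × 0.5 = 218.55
  [3→3.5]: (411.6+364.4)/2 × 0.5 = 194.0
  [3.5→6.5]: (364.4+172.1)/2 × 3 = 804.75
  [6.5→10.5]: (172.1+63.0)/2 × 4 = 470.2
  [10.5→11]: (63.0+55.6)/2 × 0.5 = 29.65
  Sum = 2641.825 µg/L·h

AUC = 2640 µg/L·h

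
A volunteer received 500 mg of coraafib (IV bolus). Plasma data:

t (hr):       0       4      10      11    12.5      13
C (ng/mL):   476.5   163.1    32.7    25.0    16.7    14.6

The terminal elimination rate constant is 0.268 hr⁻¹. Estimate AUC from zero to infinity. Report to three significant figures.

Trapezoidal AUC_0→13:
  [0→4]: (476.5+163.1)/2 × 4 = 1279.2
  [4→10]: (163.1+32.7)/2 × 6 = 587.4
  [10→11]: (32.7+25.0)/2 × 1 = 28.85
  [11→12.5]: (25.0+16.7)/2 × 1.5 = 31.275
  [12.5→13]: (16.7+14.6)/2 × 0.5 = 7.825
  Sum = 1934.55 ng/mL·hr
Extrapolated tail: C_last / k_e = 14.6 / 0.268 = 54.478
AUC_0→∞ = 1934.55 + 54.478 = 1989.028 ng/mL·hr

AUC = 1990 ng/mL·hr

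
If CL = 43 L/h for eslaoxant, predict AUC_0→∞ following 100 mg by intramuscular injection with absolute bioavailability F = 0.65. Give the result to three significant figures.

AUC = 1.51 mg/L·h

AUC_0→∞ = F × Dose / CL
        = 0.65 × 100 / 43 = 1.51163 mg/L·h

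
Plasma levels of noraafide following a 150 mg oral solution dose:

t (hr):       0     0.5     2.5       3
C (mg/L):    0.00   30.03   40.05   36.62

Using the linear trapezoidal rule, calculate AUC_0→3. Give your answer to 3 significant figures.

Trapezoidal AUC_0→3:
  [0→0.5]: (0.00+30.03)/2 × 0.5 = 7.5075
  [0.5→2.5]: (30.03+40.05)/2 × 2 = 70.08
  [2.5→3]: (40.05+36.62)/2 × 0.5 = 19.1675
  Sum = 96.755 mg/L·hr

AUC = 96.8 mg/L·hr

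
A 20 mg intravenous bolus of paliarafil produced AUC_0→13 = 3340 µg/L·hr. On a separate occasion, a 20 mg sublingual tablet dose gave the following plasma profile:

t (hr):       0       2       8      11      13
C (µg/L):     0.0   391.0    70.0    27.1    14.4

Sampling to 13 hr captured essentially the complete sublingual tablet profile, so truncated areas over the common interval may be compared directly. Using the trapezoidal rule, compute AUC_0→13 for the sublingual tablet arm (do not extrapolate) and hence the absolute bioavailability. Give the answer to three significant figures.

Trapezoidal AUC_0→13 (sublingual tablet):
  [0→2]: (0.0+391.0)/2 × 2 = 391.0
  [2→8]: (391.0+70.0)/2 × 6 = 1383.0
  [8→11]: (70.0+27.1)/2 × 3 = 145.65
  [11→13]: (27.1+14.4)/2 × 2 = 41.5
  Sum = 1961.15 µg/L·hr
F = (AUC_ev/D_ev)/(AUC_iv/D_iv) = (1961.15/20)/(3340/20) = 98.0575/167 = 0.5872

F = 0.587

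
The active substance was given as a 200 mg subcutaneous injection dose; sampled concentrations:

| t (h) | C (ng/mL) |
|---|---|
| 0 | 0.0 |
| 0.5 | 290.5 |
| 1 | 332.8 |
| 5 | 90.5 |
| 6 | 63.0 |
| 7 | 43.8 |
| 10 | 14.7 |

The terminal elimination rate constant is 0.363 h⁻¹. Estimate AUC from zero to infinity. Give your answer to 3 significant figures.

Trapezoidal AUC_0→10:
  [0→0.5]: (0.0+290.5)/2 × 0.5 = 72.625
  [0.5→1]: (290.5+332.8)/2 × 0.5 = 155.825
  [1→5]: (332.8+90.5)/2 × 4 = 846.6
  [5→6]: (90.5+63.0)/2 × 1 = 76.75
  [6→7]: (63.0+43.8)/2 × 1 = 53.4
  [7→10]: (43.8+14.7)/2 × 3 = 87.75
  Sum = 1292.95 ng/mL·h
Extrapolated tail: C_last / k_e = 14.7 / 0.363 = 40.496
AUC_0→∞ = 1292.95 + 40.496 = 1333.446 ng/mL·h

AUC = 1330 ng/mL·h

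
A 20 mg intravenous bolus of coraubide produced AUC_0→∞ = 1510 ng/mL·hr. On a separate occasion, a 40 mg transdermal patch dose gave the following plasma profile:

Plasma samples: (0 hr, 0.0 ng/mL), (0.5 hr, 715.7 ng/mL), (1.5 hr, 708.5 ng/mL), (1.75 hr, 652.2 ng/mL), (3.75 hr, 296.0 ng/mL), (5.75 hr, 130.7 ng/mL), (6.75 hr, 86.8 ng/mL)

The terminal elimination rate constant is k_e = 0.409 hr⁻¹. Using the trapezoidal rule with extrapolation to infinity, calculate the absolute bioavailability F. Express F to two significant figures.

F = 0.91

Trapezoidal AUC_0→6.75 (transdermal patch):
  [0→0.5]: (0.0+715.7)/2 × 0.5 = 178.925
  [0.5→1.5]: (715.7+708.5)/2 × 1 = 712.1
  [1.5→1.75]: (708.5+652.2)/2 × 0.25 = 170.0875
  [1.75→3.75]: (652.2+296.0)/2 × 2 = 948.2
  [3.75→5.75]: (296.0+130.7)/2 × 2 = 426.7
  [5.75→6.75]: (130.7+86.8)/2 × 1 = 108.75
  Sum = 2544.7625 ng/mL·hr
Tail: C_last/k_e = 86.8/0.409 = 212.225
AUC_0→∞ (transdermal patch) = 2544.7625 + 212.225 = 2756.9875 ng/mL·hr
F = (AUC_ev/D_ev)/(AUC_iv/D_iv) = (2756.9875/40)/(1510/20) = 68.9247/75.5 = 0.9129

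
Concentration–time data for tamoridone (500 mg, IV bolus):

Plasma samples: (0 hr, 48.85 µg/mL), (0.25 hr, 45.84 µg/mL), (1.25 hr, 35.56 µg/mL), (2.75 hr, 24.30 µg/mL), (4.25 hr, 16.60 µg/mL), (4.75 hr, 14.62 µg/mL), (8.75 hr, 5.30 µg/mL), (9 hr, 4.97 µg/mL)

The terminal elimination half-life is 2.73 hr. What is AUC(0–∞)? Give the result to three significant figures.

AUC = 197 µg/mL·hr

Trapezoidal AUC_0→9:
  [0→0.25]: (48.85+45.84)/2 × 0.25 = 11.83625
  [0.25→1.25]: (45.84+35.56)/2 × 1 = 40.7
  [1.25→2.75]: (35.56+24.30)/2 × 1.5 = 44.895
  [2.75→4.25]: (24.30+16.60)/2 × 1.5 = 30.675
  [4.25→4.75]: (16.60+14.62)/2 × 0.5 = 7.805
  [4.75→8.75]: (14.62+5.30)/2 × 4 = 39.84
  [8.75→9]: (5.30+4.97)/2 × 0.25 = 1.28375
  Sum = 177.035 µg/mL·hr
k_e = ln2 / t½ = 0.693147 / 2.73 = 0.2539 hr^-1
Extrapolated tail: C_last / k_e = 4.97 / 0.2539 = 19.575
AUC_0→∞ = 177.035 + 19.575 = 196.61 µg/mL·hr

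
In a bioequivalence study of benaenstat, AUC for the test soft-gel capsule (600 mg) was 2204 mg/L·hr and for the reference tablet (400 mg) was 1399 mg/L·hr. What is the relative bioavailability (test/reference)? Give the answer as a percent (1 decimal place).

F_rel = 105.0%

F_rel = (AUC_test/D_test) / (AUC_ref/D_ref)
      = (2204/600) / (1399/400)
      = 3.67333 / 3.4975 = 1.0503 = 105.03%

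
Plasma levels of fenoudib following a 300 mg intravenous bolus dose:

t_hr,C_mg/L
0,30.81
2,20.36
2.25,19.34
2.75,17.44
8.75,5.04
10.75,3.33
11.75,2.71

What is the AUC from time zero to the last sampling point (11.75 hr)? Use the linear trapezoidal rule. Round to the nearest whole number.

AUC = 144 mg/L·hr

Trapezoidal AUC_0→11.75:
  [0→2]: (30.81+20.36)/2 × 2 = 51.17
  [2→2.25]: (20.36+19.34)/2 × 0.25 = 4.9625
  [2.25→2.75]: (19.34+17.44)/2 × 0.5 = 9.195
  [2.75→8.75]: (17.44+5.04)/2 × 6 = 67.44
  [8.75→10.75]: (5.04+3.33)/2 × 2 = 8.37
  [10.75→11.75]: (3.33+2.71)/2 × 1 = 3.02
  Sum = 144.1575 mg/L·hr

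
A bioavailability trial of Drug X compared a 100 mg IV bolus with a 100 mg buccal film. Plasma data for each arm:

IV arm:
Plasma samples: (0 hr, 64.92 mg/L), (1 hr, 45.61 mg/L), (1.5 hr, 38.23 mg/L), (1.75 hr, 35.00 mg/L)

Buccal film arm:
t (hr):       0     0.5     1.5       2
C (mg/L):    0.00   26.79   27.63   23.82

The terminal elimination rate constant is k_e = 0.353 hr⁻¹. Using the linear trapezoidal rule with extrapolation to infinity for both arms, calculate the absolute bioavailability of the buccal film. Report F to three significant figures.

Trapezoidal AUC_0→1.75 (IV):
  [0→1]: (64.92+45.61)/2 × 1 = 55.265
  [1→1.5]: (45.61+38.23)/2 × 0.5 = 20.96
  [1.5→1.75]: (38.23+35.00)/2 × 0.25 = 9.15375
  Sum = 85.37875 mg/L·hr
IV tail: 35.00/0.353 = 99.150; AUC_iv,0→∞ = 85.37875 + 99.150 = 184.52875 mg/L·hr
Trapezoidal AUC_0→2 (buccal film):
  [0→0.5]: (0.00+26.79)/2 × 0.5 = 6.6975
  [0.5→1.5]: (26.79+27.63)/2 × 1 = 27.21
  [1.5→2]: (27.63+23.82)/2 × 0.5 = 12.8625
  Sum = 46.77 mg/L·hr
buccal film tail: 23.82/0.353 = 67.479; AUC_ev,0→∞ = 46.77 + 67.479 = 114.249 mg/L·hr
F = (AUC_ev/D_ev)/(AUC_iv/D_iv) = (114.249/100)/(184.52875/100) = 1.14249/1.8452875 = 0.6191

F = 0.619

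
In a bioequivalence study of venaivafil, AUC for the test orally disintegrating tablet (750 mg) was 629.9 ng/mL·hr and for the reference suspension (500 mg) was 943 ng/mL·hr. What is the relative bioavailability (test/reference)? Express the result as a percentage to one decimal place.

F_rel = (AUC_test/D_test) / (AUC_ref/D_ref)
      = (629.9/750) / (943/500)
      = 0.839867 / 1.886 = 0.4453 = 44.53%

F_rel = 44.5%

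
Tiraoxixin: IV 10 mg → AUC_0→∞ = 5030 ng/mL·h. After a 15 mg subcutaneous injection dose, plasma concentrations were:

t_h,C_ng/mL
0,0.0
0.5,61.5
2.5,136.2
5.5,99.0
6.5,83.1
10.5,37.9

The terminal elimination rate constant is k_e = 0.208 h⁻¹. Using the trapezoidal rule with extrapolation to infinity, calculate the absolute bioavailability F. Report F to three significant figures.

Trapezoidal AUC_0→10.5 (subcutaneous injection):
  [0→0.5]: (0.0+61.5)/2 × 0.5 = 15.375
  [0.5→2.5]: (61.5+136.2)/2 × 2 = 197.7
  [2.5→5.5]: (136.2+99.0)/2 × 3 = 352.8
  [5.5→6.5]: (99.0+83.1)/2 × 1 = 91.05
  [6.5→10.5]: (83.1+37.9)/2 × 4 = 242.0
  Sum = 898.925 ng/mL·h
Tail: C_last/k_e = 37.9/0.208 = 182.212
AUC_0→∞ (subcutaneous injection) = 898.925 + 182.212 = 1081.137 ng/mL·h
F = (AUC_ev/D_ev)/(AUC_iv/D_iv) = (1081.137/15)/(5030/10) = 72.0758/503 = 0.1433

F = 0.143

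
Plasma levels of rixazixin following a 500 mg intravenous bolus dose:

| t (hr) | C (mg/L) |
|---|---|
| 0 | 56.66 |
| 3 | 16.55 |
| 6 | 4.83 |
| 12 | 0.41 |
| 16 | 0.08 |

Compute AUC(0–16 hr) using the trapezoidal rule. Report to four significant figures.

AUC = 158.6 mg/L·hr

Trapezoidal AUC_0→16:
  [0→3]: (56.66+16.55)/2 × 3 = 109.815
  [3→6]: (16.55+4.83)/2 × 3 = 32.07
  [6→12]: (4.83+0.41)/2 × 6 = 15.72
  [12→16]: (0.41+0.08)/2 × 4 = 0.98
  Sum = 158.585 mg/L·hr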